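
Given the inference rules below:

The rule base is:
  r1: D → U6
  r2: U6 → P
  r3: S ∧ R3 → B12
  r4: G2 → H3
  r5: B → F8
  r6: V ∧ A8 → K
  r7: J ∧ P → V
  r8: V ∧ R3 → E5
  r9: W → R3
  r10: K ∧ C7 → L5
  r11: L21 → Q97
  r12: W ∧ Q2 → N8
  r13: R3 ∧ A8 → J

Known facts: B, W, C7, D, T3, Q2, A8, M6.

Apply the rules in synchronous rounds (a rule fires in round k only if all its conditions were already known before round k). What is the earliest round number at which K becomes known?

4

Round 1 fires r1, r5, r9, r12, giving U6, F8, R3, N8.
Round 2 fires r2, r13, giving P, J.
Round 3 fires r7, giving V.
Round 4 fires r6, r8, giving K, E5.
K first appears in round 4.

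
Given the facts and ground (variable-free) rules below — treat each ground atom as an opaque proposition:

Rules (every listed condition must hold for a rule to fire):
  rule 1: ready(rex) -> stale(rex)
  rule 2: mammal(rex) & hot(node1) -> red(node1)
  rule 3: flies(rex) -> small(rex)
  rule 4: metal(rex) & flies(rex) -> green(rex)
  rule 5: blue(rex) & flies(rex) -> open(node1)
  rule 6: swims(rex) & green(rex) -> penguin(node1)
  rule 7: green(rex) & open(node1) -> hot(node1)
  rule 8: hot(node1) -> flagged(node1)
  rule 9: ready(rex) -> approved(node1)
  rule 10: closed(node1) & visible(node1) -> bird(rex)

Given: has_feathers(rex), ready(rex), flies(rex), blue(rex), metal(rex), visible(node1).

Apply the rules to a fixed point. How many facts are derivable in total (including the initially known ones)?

13

Round 1: rule 1 [ready(rex) -> stale(rex)]; rule 3 [flies(rex) -> small(rex)]; rule 4 [metal(rex) & flies(rex) -> green(rex)]; rule 5 [blue(rex) & flies(rex) -> open(node1)]; rule 9 [ready(rex) -> approved(node1)]. New: stale(rex), small(rex), green(rex), open(node1), approved(node1).
Round 2: rule 7 [green(rex) & open(node1) -> hot(node1)]. New: hot(node1).
Round 3: rule 8 [hot(node1) -> flagged(node1)]. New: flagged(node1).
Closure: {approved(node1), blue(rex), flagged(node1), flies(rex), green(rex), has_feathers(rex), hot(node1), metal(rex), open(node1), ready(rex), small(rex), stale(rex), visible(node1)} — 13 facts.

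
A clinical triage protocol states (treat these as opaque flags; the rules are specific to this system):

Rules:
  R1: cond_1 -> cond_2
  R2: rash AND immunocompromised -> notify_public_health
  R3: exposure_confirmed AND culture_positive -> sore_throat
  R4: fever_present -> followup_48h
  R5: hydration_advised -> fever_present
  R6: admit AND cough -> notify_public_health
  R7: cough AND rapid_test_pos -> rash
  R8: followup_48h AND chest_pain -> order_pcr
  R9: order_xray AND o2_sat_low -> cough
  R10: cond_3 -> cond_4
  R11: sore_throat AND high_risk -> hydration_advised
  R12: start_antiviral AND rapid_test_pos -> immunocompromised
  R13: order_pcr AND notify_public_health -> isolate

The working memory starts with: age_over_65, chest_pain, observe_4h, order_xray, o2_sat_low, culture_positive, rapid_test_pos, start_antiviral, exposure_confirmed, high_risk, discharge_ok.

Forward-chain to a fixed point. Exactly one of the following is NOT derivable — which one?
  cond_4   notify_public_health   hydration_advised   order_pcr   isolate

Round 1: R3 [exposure_confirmed AND culture_positive -> sore_throat]; R9 [order_xray AND o2_sat_low -> cough]; R12 [start_antiviral AND rapid_test_pos -> immunocompromised]. Adds sore_throat, cough, immunocompromised.
Round 2: R7 [cough AND rapid_test_pos -> rash]; R11 [sore_throat AND high_risk -> hydration_advised]. Adds rash, hydration_advised.
Round 3: R2 [rash AND immunocompromised -> notify_public_health]; R5 [hydration_advised -> fever_present]. Adds notify_public_health, fever_present.
Round 4: R4 [fever_present -> followup_48h]. Adds followup_48h.
Round 5: R8 [followup_48h AND chest_pain -> order_pcr]. Adds order_pcr.
Round 6: R13 [order_pcr AND notify_public_health -> isolate]. Adds isolate.
Derived: hydration_advised (round 2), isolate (round 6), notify_public_health (round 3), order_pcr (round 5). cond_4 never appears in any round.

cond_4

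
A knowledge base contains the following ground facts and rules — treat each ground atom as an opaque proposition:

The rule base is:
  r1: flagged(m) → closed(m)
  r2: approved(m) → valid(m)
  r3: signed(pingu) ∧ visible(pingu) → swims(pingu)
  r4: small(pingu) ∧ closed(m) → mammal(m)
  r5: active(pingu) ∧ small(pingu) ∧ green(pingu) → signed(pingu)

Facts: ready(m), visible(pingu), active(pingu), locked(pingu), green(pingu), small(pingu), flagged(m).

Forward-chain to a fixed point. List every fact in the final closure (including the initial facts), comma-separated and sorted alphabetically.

active(pingu), closed(m), flagged(m), green(pingu), locked(pingu), mammal(m), ready(m), signed(pingu), small(pingu), swims(pingu), visible(pingu)

Round 1: r1 [flagged(m) → closed(m)]; r5 [active(pingu) ∧ small(pingu) ∧ green(pingu) → signed(pingu)]. Adds closed(m), signed(pingu).
Round 2: r3 [signed(pingu) ∧ visible(pingu) → swims(pingu)]; r4 [small(pingu) ∧ closed(m) → mammal(m)]. Adds swims(pingu), mammal(m).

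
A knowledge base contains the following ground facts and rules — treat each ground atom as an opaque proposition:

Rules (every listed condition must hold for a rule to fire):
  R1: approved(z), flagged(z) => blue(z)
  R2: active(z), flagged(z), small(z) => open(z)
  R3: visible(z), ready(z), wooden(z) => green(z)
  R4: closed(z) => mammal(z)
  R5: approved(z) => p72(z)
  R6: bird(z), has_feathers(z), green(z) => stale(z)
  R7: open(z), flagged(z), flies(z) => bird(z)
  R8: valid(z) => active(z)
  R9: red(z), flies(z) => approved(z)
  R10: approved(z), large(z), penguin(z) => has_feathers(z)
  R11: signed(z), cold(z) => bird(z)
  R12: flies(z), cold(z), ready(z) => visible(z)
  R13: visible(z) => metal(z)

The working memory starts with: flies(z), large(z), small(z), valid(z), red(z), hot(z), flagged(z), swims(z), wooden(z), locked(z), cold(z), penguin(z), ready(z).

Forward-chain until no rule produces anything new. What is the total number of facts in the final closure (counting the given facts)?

Round 1 fires R8, R9, R12, giving active(z), approved(z), visible(z).
Round 2 fires R1, R2, R3, R5, R10, R13, giving blue(z), open(z), green(z), p72(z), has_feathers(z), metal(z).
Round 3 fires R7, giving bird(z).
Round 4 fires R6, giving stale(z).
Closure: {active(z), approved(z), bird(z), blue(z), cold(z), flagged(z), flies(z), green(z), has_feathers(z), hot(z), large(z), locked(z), metal(z), open(z), p72(z), penguin(z), ready(z), red(z), small(z), stale(z), swims(z), valid(z), visible(z), wooden(z)} — 24 facts.

24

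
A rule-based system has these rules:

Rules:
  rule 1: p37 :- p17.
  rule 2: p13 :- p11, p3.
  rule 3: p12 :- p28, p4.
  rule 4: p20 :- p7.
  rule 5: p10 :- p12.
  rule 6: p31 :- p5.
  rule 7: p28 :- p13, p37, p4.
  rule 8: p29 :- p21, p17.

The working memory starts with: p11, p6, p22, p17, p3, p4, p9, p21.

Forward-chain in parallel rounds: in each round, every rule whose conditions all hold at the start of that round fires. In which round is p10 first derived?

4

Round 1: rule 1 [p37 :- p17.]; rule 2 [p13 :- p11, p3.]; rule 8 [p29 :- p21, p17.]. New: p37, p13, p29.
Round 2: rule 7 [p28 :- p13, p37, p4.]. New: p28.
Round 3: rule 3 [p12 :- p28, p4.]. New: p12.
Round 4: rule 5 [p10 :- p12.]. New: p10.
p10 first appears in round 4.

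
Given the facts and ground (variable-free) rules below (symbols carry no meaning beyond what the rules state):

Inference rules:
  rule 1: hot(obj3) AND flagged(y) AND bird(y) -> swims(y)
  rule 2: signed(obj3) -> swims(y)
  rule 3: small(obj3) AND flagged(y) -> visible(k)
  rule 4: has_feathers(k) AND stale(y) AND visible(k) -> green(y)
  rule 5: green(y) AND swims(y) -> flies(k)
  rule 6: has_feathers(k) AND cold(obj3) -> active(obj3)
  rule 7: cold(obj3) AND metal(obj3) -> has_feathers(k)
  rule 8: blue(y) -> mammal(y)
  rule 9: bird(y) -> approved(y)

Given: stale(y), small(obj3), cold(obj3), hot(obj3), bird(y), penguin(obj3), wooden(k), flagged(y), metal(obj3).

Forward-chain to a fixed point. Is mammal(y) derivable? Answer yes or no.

no

Round 1 — rule 1, rule 3, rule 7, rule 9, derive swims(y), visible(k), has_feathers(k), approved(y).
Round 2 — rule 4, rule 6, derive green(y), active(obj3).
Round 3 — rule 5, derive flies(k).
Fixed point reached. mammal(y) is concluded only by rule 8; rule 8 needs blue(y) (never derived).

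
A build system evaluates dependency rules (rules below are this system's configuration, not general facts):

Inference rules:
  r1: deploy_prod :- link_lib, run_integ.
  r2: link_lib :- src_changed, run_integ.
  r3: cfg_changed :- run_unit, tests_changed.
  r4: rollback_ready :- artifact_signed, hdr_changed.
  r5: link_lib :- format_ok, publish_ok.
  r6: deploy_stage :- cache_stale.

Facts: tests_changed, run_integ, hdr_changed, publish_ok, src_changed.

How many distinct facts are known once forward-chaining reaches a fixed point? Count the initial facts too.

Round 1 fires r2, giving link_lib.
Round 2 fires r1, giving deploy_prod.
Closure: {deploy_prod, hdr_changed, link_lib, publish_ok, run_integ, src_changed, tests_changed} — 7 facts.

7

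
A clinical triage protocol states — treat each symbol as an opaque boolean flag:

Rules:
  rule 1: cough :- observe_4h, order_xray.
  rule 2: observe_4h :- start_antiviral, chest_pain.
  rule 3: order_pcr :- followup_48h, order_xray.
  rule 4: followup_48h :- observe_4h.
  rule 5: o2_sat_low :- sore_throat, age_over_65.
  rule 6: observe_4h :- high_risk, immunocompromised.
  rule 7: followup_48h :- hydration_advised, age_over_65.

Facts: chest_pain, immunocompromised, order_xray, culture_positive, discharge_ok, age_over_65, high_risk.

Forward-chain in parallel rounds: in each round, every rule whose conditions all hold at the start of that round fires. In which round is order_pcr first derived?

3

Round 1: rule 6 [observe_4h :- high_risk, immunocompromised.]. Adds observe_4h.
Round 2: rule 1 [cough :- observe_4h, order_xray.]; rule 4 [followup_48h :- observe_4h.]. Adds cough, followup_48h.
Round 3: rule 3 [order_pcr :- followup_48h, order_xray.]. Adds order_pcr.
order_pcr first appears in round 3.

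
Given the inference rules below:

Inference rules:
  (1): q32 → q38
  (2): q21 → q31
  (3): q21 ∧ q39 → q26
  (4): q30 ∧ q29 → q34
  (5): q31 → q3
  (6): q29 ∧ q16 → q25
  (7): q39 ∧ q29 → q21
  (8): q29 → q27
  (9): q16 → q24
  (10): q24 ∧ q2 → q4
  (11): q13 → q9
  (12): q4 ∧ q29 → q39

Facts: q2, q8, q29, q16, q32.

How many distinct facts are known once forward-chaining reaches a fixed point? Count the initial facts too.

[1] (1) [q32 → q38]; (6) [q29 ∧ q16 → q25]; (8) [q29 → q27]; (9) [q16 → q24]. ⇒ new: q38, q25, q27, q24.
[2] (10) [q24 ∧ q2 → q4]. ⇒ new: q4.
[3] (12) [q4 ∧ q29 → q39]. ⇒ new: q39.
[4] (7) [q39 ∧ q29 → q21]. ⇒ new: q21.
[5] (2) [q21 → q31]; (3) [q21 ∧ q39 → q26]. ⇒ new: q31, q26.
[6] (5) [q31 → q3]. ⇒ new: q3.
Closure: {q16, q2, q21, q24, q25, q26, q27, q29, q3, q31, q32, q38, q39, q4, q8} — 15 facts.

15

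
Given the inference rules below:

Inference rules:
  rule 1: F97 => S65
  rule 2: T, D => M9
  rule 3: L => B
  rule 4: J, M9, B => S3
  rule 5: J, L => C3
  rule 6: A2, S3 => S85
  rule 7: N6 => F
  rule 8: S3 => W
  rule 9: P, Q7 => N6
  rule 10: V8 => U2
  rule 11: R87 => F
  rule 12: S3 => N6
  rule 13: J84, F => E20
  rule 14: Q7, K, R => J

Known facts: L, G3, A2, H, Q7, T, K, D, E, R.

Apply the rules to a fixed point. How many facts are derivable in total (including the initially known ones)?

Round 1: rule 2 [T, D => M9]; rule 3 [L => B]; rule 14 [Q7, K, R => J]. Adds M9, B, J.
Round 2: rule 4 [J, M9, B => S3]; rule 5 [J, L => C3]. Adds S3, C3.
Round 3: rule 6 [A2, S3 => S85]; rule 8 [S3 => W]; rule 12 [S3 => N6]. Adds S85, W, N6.
Round 4: rule 7 [N6 => F]. Adds F.
Closure: {A2, B, C3, D, E, F, G3, H, J, K, L, M9, N6, Q7, R, S3, S85, T, W} — 19 facts.

19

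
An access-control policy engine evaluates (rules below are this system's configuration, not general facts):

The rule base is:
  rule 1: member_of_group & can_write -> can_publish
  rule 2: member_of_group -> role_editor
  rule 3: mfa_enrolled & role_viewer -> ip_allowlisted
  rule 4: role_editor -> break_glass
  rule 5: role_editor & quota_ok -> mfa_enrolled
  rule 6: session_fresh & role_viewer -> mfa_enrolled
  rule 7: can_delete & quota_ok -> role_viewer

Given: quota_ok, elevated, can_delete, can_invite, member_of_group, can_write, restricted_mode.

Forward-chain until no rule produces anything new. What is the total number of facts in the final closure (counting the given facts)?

Round 1 fires rule 1, rule 2, rule 7, giving can_publish, role_editor, role_viewer.
Round 2 fires rule 4, rule 5, giving break_glass, mfa_enrolled.
Round 3 fires rule 3, giving ip_allowlisted.
Closure: {break_glass, can_delete, can_invite, can_publish, can_write, elevated, ip_allowlisted, member_of_group, mfa_enrolled, quota_ok, restricted_mode, role_editor, role_viewer} — 13 facts.

13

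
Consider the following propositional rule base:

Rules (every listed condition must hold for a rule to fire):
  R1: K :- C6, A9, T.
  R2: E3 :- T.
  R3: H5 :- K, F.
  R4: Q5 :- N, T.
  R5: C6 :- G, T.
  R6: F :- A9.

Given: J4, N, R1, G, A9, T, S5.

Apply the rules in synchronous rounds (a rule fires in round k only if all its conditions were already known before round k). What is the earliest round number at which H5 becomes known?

3

Round 1 fires R2, R4, R5, R6, giving E3, Q5, C6, F.
Round 2 fires R1, giving K.
Round 3 fires R3, giving H5.
H5 first appears in round 3.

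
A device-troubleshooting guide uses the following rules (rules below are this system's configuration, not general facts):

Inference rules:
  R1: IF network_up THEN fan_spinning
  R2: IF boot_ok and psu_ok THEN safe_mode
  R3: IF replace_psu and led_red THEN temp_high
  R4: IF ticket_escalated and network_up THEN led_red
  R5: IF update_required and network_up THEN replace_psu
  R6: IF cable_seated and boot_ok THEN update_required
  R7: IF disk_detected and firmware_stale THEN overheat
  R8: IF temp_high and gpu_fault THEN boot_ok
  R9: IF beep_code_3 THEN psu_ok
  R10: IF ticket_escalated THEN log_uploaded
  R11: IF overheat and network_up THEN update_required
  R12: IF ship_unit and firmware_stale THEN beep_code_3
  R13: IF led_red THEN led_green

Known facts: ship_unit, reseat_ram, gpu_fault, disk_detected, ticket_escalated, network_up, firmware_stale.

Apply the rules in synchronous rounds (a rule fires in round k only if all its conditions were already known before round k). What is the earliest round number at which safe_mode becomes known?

Round 1: R1 [IF network_up THEN fan_spinning]; R4 [IF ticket_escalated and network_up THEN led_red]; R7 [IF disk_detected and firmware_stale THEN overheat]; R10 [IF ticket_escalated THEN log_uploaded]; R12 [IF ship_unit and firmware_stale THEN beep_code_3]. Adds fan_spinning, led_red, overheat, log_uploaded, beep_code_3.
Round 2: R9 [IF beep_code_3 THEN psu_ok]; R11 [IF overheat and network_up THEN update_required]; R13 [IF led_red THEN led_green]. Adds psu_ok, update_required, led_green.
Round 3: R5 [IF update_required and network_up THEN replace_psu]. Adds replace_psu.
Round 4: R3 [IF replace_psu and led_red THEN temp_high]. Adds temp_high.
Round 5: R8 [IF temp_high and gpu_fault THEN boot_ok]. Adds boot_ok.
Round 6: R2 [IF boot_ok and psu_ok THEN safe_mode]. Adds safe_mode.
safe_mode first appears in round 6.

6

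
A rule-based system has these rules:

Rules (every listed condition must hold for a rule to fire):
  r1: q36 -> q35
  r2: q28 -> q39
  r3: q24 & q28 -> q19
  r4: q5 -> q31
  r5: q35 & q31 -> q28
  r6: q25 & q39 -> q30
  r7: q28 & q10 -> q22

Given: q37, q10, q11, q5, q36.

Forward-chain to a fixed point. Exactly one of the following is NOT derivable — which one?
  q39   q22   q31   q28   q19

Round 1: r1 [q36 -> q35]; r4 [q5 -> q31]. New: q35, q31.
Round 2: r5 [q35 & q31 -> q28]. New: q28.
Round 3: r2 [q28 -> q39]; r7 [q28 & q10 -> q22]. New: q39, q22.
Derived: q39 (round 3), q28 (round 2), q22 (round 3), q31 (round 1). q19 never appears in any round.

q19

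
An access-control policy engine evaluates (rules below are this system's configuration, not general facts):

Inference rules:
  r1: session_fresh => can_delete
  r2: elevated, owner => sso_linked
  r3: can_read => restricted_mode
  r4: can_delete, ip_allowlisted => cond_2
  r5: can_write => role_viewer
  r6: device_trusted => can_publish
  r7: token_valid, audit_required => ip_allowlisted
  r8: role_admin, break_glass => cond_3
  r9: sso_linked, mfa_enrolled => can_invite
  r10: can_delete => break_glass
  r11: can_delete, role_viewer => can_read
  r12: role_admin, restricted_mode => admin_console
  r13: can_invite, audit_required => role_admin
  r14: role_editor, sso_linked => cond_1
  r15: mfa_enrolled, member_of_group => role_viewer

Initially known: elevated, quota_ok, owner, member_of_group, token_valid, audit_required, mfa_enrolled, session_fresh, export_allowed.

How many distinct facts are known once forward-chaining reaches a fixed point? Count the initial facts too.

Round 1: r1 [session_fresh => can_delete]; r2 [elevated, owner => sso_linked]; r7 [token_valid, audit_required => ip_allowlisted]; r15 [mfa_enrolled, member_of_group => role_viewer]. New: can_delete, sso_linked, ip_allowlisted, role_viewer.
Round 2: r4 [can_delete, ip_allowlisted => cond_2]; r9 [sso_linked, mfa_enrolled => can_invite]; r10 [can_delete => break_glass]; r11 [can_delete, role_viewer => can_read]. New: cond_2, can_invite, break_glass, can_read.
Round 3: r3 [can_read => restricted_mode]; r13 [can_invite, audit_required => role_admin]. New: restricted_mode, role_admin.
Round 4: r8 [role_admin, break_glass => cond_3]; r12 [role_admin, restricted_mode => admin_console]. New: cond_3, admin_console.
Closure: {admin_console, audit_required, break_glass, can_delete, can_invite, can_read, cond_2, cond_3, elevated, export_allowed, ip_allowlisted, member_of_group, mfa_enrolled, owner, quota_ok, restricted_mode, role_admin, role_viewer, session_fresh, sso_linked, token_valid} — 21 facts.

21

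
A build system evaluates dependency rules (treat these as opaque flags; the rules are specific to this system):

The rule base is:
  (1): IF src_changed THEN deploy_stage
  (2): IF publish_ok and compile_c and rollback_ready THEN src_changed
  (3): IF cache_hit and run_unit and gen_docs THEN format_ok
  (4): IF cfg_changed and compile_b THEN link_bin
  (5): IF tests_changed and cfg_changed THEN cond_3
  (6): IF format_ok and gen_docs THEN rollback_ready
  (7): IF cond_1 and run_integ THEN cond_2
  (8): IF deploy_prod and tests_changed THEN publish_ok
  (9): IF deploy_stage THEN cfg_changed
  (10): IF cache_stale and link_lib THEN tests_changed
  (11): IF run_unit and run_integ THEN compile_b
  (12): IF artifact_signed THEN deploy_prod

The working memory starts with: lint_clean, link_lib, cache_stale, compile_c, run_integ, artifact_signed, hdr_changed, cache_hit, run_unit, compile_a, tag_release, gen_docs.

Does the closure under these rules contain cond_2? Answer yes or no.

Round 1: (3) [IF cache_hit and run_unit and gen_docs THEN format_ok]; (10) [IF cache_stale and link_lib THEN tests_changed]; (11) [IF run_unit and run_integ THEN compile_b]; (12) [IF artifact_signed THEN deploy_prod]. Adds format_ok, tests_changed, compile_b, deploy_prod.
Round 2: (6) [IF format_ok and gen_docs THEN rollback_ready]; (8) [IF deploy_prod and tests_changed THEN publish_ok]. Adds rollback_ready, publish_ok.
Round 3: (2) [IF publish_ok and compile_c and rollback_ready THEN src_changed]. Adds src_changed.
Round 4: (1) [IF src_changed THEN deploy_stage]. Adds deploy_stage.
Round 5: (9) [IF deploy_stage THEN cfg_changed]. Adds cfg_changed.
Round 6: (4) [IF cfg_changed and compile_b THEN link_bin]; (5) [IF tests_changed and cfg_changed THEN cond_3]. Adds link_bin, cond_3.
Fixed point reached. cond_2 is concluded only by (7); (7) needs cond_1 (never derived).

no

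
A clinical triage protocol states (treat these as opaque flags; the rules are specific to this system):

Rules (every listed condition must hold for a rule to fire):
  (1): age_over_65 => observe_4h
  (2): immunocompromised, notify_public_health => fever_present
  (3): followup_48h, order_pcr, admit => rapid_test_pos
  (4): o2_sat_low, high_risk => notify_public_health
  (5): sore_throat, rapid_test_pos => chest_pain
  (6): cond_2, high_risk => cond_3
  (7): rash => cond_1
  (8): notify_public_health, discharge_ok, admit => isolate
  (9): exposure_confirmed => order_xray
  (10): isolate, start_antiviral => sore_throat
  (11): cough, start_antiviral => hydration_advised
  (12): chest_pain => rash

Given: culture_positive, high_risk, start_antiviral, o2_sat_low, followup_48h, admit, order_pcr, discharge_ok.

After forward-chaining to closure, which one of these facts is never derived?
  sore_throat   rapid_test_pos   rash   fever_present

fever_present

Round 1 fires (3), (4), giving rapid_test_pos, notify_public_health.
Round 2 fires (8), giving isolate.
Round 3 fires (10), giving sore_throat.
Round 4 fires (5), giving chest_pain.
Round 5 fires (12), giving rash.
Round 6 fires (7), giving cond_1.
Derived: sore_throat (round 3), rapid_test_pos (round 1), rash (round 5). fever_present never appears in any round.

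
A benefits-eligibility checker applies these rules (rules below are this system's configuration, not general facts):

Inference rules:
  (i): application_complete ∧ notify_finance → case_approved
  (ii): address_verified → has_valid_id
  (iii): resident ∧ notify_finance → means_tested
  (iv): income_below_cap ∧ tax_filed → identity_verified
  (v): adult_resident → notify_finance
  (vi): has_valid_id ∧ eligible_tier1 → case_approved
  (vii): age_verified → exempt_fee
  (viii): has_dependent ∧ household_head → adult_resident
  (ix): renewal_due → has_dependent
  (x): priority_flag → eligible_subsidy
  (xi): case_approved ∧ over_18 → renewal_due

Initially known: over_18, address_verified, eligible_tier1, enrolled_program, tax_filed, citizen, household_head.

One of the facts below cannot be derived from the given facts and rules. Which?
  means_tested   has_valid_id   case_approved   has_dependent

means_tested

Round 1: (ii) [address_verified → has_valid_id]. Adds has_valid_id.
Round 2: (vi) [has_valid_id ∧ eligible_tier1 → case_approved]. Adds case_approved.
Round 3: (xi) [case_approved ∧ over_18 → renewal_due]. Adds renewal_due.
Round 4: (ix) [renewal_due → has_dependent]. Adds has_dependent.
Round 5: (viii) [has_dependent ∧ household_head → adult_resident]. Adds adult_resident.
Round 6: (v) [adult_resident → notify_finance]. Adds notify_finance.
Derived: has_valid_id (round 1), case_approved (round 2), has_dependent (round 4). means_tested never appears in any round.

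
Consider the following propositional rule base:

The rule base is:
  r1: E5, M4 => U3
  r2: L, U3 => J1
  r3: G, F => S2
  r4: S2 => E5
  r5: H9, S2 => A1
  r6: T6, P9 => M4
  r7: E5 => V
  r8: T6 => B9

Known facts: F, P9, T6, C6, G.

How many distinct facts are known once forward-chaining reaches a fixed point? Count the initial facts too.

11

Round 1: r3 [G, F => S2]; r6 [T6, P9 => M4]; r8 [T6 => B9]. New: S2, M4, B9.
Round 2: r4 [S2 => E5]. New: E5.
Round 3: r1 [E5, M4 => U3]; r7 [E5 => V]. New: U3, V.
Closure: {B9, C6, E5, F, G, M4, P9, S2, T6, U3, V} — 11 facts.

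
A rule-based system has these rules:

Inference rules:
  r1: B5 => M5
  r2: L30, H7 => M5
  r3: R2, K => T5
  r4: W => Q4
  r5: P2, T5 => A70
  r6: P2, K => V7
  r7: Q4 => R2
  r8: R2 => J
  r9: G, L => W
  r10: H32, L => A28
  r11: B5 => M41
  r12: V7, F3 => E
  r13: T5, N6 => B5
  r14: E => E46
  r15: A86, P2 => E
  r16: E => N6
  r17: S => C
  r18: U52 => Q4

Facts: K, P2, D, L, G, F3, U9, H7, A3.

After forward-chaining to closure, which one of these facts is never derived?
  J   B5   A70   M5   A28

Round 1: r6 [P2, K => V7]; r9 [G, L => W]. Adds V7, W.
Round 2: r4 [W => Q4]; r12 [V7, F3 => E]. Adds Q4, E.
Round 3: r7 [Q4 => R2]; r14 [E => E46]; r16 [E => N6]. Adds R2, E46, N6.
Round 4: r3 [R2, K => T5]; r8 [R2 => J]. Adds T5, J.
Round 5: r5 [P2, T5 => A70]; r13 [T5, N6 => B5]. Adds A70, B5.
Round 6: r1 [B5 => M5]; r11 [B5 => M41]. Adds M5, M41.
Derived: M5 (round 6), A70 (round 5), J (round 4), B5 (round 5). A28 never appears in any round.

A28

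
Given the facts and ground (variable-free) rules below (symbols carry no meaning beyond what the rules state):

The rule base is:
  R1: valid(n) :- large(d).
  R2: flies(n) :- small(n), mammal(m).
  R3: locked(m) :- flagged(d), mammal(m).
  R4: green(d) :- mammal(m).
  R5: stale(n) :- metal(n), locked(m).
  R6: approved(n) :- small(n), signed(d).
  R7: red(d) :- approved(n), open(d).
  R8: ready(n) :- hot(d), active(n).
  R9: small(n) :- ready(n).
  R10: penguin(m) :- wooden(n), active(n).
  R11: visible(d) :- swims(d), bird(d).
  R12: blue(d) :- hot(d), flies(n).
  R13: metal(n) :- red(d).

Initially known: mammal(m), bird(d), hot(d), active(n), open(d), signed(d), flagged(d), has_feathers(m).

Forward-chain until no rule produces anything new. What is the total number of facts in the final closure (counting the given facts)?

Round 1: R3 [locked(m) :- flagged(d), mammal(m).]; R4 [green(d) :- mammal(m).]; R8 [ready(n) :- hot(d), active(n).]. Adds locked(m), green(d), ready(n).
Round 2: R9 [small(n) :- ready(n).]. Adds small(n).
Round 3: R2 [flies(n) :- small(n), mammal(m).]; R6 [approved(n) :- small(n), signed(d).]. Adds flies(n), approved(n).
Round 4: R7 [red(d) :- approved(n), open(d).]; R12 [blue(d) :- hot(d), flies(n).]. Adds red(d), blue(d).
Round 5: R13 [metal(n) :- red(d).]. Adds metal(n).
Round 6: R5 [stale(n) :- metal(n), locked(m).]. Adds stale(n).
Closure: {active(n), approved(n), bird(d), blue(d), flagged(d), flies(n), green(d), has_feathers(m), hot(d), locked(m), mammal(m), metal(n), open(d), ready(n), red(d), signed(d), small(n), stale(n)} — 18 facts.

18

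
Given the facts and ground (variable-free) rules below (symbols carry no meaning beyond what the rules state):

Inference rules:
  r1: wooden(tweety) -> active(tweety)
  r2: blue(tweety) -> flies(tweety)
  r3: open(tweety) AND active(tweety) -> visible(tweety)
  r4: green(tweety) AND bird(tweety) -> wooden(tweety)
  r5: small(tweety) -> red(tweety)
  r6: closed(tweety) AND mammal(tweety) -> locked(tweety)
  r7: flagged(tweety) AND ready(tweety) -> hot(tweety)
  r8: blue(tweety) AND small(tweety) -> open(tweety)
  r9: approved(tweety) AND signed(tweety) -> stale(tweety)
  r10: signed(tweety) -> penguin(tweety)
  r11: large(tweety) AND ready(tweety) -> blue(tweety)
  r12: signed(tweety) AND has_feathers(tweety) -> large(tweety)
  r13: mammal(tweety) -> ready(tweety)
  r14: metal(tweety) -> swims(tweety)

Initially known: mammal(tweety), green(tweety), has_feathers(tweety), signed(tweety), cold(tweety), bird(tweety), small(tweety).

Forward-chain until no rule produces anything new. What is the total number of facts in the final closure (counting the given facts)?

17

Round 1 fires r4, r5, r10, r12, r13, giving wooden(tweety), red(tweety), penguin(tweety), large(tweety), ready(tweety).
Round 2 fires r1, r11, giving active(tweety), blue(tweety).
Round 3 fires r2, r8, giving flies(tweety), open(tweety).
Round 4 fires r3, giving visible(tweety).
Closure: {active(tweety), bird(tweety), blue(tweety), cold(tweety), flies(tweety), green(tweety), has_feathers(tweety), large(tweety), mammal(tweety), open(tweety), penguin(tweety), ready(tweety), red(tweety), signed(tweety), small(tweety), visible(tweety), wooden(tweety)} — 17 facts.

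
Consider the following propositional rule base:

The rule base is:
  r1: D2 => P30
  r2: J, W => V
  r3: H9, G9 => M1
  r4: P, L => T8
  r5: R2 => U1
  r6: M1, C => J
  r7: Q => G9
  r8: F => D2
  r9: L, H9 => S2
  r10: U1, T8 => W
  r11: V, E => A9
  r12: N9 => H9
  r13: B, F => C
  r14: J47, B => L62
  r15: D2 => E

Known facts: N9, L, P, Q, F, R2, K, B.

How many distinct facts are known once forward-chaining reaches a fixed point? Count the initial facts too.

22

Round 1: r4 [P, L => T8]; r5 [R2 => U1]; r7 [Q => G9]; r8 [F => D2]; r12 [N9 => H9]; r13 [B, F => C]. New: T8, U1, G9, D2, H9, C.
Round 2: r1 [D2 => P30]; r3 [H9, G9 => M1]; r9 [L, H9 => S2]; r10 [U1, T8 => W]; r15 [D2 => E]. New: P30, M1, S2, W, E.
Round 3: r6 [M1, C => J]. New: J.
Round 4: r2 [J, W => V]. New: V.
Round 5: r11 [V, E => A9]. New: A9.
Closure: {A9, B, C, D2, E, F, G9, H9, J, K, L, M1, N9, P, P30, Q, R2, S2, T8, U1, V, W} — 22 facts.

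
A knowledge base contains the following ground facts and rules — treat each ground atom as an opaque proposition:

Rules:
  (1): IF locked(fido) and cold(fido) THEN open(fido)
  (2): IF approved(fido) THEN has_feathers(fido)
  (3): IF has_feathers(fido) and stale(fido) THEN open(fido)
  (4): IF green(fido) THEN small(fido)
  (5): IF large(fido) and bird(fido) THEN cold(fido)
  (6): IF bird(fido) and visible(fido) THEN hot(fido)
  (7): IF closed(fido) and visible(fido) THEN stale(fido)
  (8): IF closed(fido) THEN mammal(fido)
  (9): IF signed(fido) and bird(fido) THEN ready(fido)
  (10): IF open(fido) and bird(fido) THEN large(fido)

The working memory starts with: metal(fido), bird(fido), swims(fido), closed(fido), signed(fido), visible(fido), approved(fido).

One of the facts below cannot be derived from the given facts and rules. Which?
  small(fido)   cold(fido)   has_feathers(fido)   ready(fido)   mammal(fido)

Round 1: (2) [IF approved(fido) THEN has_feathers(fido)]; (6) [IF bird(fido) and visible(fido) THEN hot(fido)]; (7) [IF closed(fido) and visible(fido) THEN stale(fido)]; (8) [IF closed(fido) THEN mammal(fido)]; (9) [IF signed(fido) and bird(fido) THEN ready(fido)]. Adds has_feathers(fido), hot(fido), stale(fido), mammal(fido), ready(fido).
Round 2: (3) [IF has_feathers(fido) and stale(fido) THEN open(fido)]. Adds open(fido).
Round 3: (10) [IF open(fido) and bird(fido) THEN large(fido)]. Adds large(fido).
Round 4: (5) [IF large(fido) and bird(fido) THEN cold(fido)]. Adds cold(fido).
Derived: ready(fido) (round 1), has_feathers(fido) (round 1), mammal(fido) (round 1), cold(fido) (round 4). small(fido) never appears in any round.

small(fido)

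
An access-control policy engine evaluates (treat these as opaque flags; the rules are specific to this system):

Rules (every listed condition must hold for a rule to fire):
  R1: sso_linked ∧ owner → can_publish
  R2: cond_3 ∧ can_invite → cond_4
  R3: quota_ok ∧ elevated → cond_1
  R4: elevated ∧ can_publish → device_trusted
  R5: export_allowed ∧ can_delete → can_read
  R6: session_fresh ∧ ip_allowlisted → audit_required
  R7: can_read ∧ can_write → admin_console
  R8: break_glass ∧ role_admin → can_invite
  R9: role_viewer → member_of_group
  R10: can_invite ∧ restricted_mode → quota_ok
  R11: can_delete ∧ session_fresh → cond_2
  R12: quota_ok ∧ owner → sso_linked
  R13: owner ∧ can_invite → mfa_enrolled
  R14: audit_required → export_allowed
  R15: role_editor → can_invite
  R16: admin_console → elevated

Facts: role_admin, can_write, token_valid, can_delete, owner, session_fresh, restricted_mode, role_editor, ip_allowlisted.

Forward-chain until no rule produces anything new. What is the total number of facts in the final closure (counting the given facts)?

22

Round 1 — R6, R11, R15, derive audit_required, cond_2, can_invite.
Round 2 — R10, R13, R14, derive quota_ok, mfa_enrolled, export_allowed.
Round 3 — R5, R12, derive can_read, sso_linked.
Round 4 — R1, R7, derive can_publish, admin_console.
Round 5 — R16, derive elevated.
Round 6 — R3, R4, derive cond_1, device_trusted.
Closure: {admin_console, audit_required, can_delete, can_invite, can_publish, can_read, can_write, cond_1, cond_2, device_trusted, elevated, export_allowed, ip_allowlisted, mfa_enrolled, owner, quota_ok, restricted_mode, role_admin, role_editor, session_fresh, sso_linked, token_valid} — 22 facts.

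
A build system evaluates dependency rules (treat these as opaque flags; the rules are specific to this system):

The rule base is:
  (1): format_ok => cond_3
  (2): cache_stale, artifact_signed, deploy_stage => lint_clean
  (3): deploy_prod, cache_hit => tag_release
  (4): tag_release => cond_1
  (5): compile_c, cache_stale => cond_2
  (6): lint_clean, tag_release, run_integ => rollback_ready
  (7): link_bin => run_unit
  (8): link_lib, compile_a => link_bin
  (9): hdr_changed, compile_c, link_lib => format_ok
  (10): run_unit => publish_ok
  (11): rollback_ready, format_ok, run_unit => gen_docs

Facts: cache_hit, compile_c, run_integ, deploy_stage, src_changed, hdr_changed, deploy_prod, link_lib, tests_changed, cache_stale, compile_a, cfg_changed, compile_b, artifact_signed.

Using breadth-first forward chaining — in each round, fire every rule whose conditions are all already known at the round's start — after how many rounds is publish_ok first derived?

Round 1: (2) [cache_stale, artifact_signed, deploy_stage => lint_clean]; (3) [deploy_prod, cache_hit => tag_release]; (5) [compile_c, cache_stale => cond_2]; (8) [link_lib, compile_a => link_bin]; (9) [hdr_changed, compile_c, link_lib => format_ok]. New: lint_clean, tag_release, cond_2, link_bin, format_ok.
Round 2: (1) [format_ok => cond_3]; (4) [tag_release => cond_1]; (6) [lint_clean, tag_release, run_integ => rollback_ready]; (7) [link_bin => run_unit]. New: cond_3, cond_1, rollback_ready, run_unit.
Round 3: (10) [run_unit => publish_ok]; (11) [rollback_ready, format_ok, run_unit => gen_docs]. New: publish_ok, gen_docs.
publish_ok first appears in round 3.

3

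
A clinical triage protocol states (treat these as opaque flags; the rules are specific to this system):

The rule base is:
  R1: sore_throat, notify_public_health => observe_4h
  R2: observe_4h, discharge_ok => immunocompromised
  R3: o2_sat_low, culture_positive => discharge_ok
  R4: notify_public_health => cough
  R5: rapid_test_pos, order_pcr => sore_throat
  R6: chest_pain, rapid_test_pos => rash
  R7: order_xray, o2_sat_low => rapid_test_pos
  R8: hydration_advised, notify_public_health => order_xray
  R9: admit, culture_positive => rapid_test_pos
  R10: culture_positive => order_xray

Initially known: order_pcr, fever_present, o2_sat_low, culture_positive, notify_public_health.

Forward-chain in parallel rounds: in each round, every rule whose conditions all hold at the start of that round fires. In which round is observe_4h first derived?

Round 1: R3 [o2_sat_low, culture_positive => discharge_ok]; R4 [notify_public_health => cough]; R10 [culture_positive => order_xray]. Adds discharge_ok, cough, order_xray.
Round 2: R7 [order_xray, o2_sat_low => rapid_test_pos]. Adds rapid_test_pos.
Round 3: R5 [rapid_test_pos, order_pcr => sore_throat]. Adds sore_throat.
Round 4: R1 [sore_throat, notify_public_health => observe_4h]. Adds observe_4h.
observe_4h first appears in round 4.

4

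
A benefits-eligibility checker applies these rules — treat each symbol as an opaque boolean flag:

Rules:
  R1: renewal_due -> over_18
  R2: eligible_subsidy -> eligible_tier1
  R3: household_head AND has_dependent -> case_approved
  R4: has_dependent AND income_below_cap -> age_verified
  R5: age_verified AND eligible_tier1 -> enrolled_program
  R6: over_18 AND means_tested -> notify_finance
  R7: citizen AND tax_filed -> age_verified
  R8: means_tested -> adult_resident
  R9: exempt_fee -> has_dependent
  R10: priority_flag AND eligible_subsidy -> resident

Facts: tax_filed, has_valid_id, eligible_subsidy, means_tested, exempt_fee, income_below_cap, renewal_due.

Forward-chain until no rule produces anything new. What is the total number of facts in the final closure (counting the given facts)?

Round 1: R1 [renewal_due -> over_18]; R2 [eligible_subsidy -> eligible_tier1]; R8 [means_tested -> adult_resident]; R9 [exempt_fee -> has_dependent]. New: over_18, eligible_tier1, adult_resident, has_dependent.
Round 2: R4 [has_dependent AND income_below_cap -> age_verified]; R6 [over_18 AND means_tested -> notify_finance]. New: age_verified, notify_finance.
Round 3: R5 [age_verified AND eligible_tier1 -> enrolled_program]. New: enrolled_program.
Closure: {adult_resident, age_verified, eligible_subsidy, eligible_tier1, enrolled_program, exempt_fee, has_dependent, has_valid_id, income_below_cap, means_tested, notify_finance, over_18, renewal_due, tax_filed} — 14 facts.

14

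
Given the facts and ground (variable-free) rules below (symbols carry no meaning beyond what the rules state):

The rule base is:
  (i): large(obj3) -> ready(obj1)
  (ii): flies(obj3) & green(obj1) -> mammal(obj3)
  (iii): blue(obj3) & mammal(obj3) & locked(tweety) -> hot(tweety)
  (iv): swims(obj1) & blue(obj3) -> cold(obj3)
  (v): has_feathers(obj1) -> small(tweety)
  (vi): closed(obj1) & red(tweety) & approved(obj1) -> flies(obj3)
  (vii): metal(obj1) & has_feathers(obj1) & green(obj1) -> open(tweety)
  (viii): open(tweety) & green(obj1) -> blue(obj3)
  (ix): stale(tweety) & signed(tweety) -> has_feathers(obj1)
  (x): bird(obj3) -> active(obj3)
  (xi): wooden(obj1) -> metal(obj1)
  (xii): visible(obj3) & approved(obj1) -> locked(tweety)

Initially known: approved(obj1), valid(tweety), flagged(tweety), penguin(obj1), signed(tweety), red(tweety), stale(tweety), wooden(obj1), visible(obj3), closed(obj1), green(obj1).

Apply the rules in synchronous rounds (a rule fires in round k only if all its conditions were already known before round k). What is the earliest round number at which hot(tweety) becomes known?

4

Round 1: (vi) [closed(obj1) & red(tweety) & approved(obj1) -> flies(obj3)]; (ix) [stale(tweety) & signed(tweety) -> has_feathers(obj1)]; (xi) [wooden(obj1) -> metal(obj1)]; (xii) [visible(obj3) & approved(obj1) -> locked(tweety)]. Adds flies(obj3), has_feathers(obj1), metal(obj1), locked(tweety).
Round 2: (ii) [flies(obj3) & green(obj1) -> mammal(obj3)]; (v) [has_feathers(obj1) -> small(tweety)]; (vii) [metal(obj1) & has_feathers(obj1) & green(obj1) -> open(tweety)]. Adds mammal(obj3), small(tweety), open(tweety).
Round 3: (viii) [open(tweety) & green(obj1) -> blue(obj3)]. Adds blue(obj3).
Round 4: (iii) [blue(obj3) & mammal(obj3) & locked(tweety) -> hot(tweety)]. Adds hot(tweety).
hot(tweety) first appears in round 4.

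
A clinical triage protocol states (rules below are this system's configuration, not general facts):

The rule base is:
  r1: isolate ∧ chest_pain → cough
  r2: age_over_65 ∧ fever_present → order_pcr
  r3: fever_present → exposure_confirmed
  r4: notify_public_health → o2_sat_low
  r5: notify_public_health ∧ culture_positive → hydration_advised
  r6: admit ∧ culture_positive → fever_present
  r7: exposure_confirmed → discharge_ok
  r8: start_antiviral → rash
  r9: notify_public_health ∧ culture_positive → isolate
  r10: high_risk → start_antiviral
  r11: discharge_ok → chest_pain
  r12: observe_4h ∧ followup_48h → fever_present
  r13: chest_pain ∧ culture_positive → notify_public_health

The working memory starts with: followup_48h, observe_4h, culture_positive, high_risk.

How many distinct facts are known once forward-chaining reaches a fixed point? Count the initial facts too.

15

Round 1 fires r10, r12, giving start_antiviral, fever_present.
Round 2 fires r3, r8, giving exposure_confirmed, rash.
Round 3 fires r7, giving discharge_ok.
Round 4 fires r11, giving chest_pain.
Round 5 fires r13, giving notify_public_health.
Round 6 fires r4, r5, r9, giving o2_sat_low, hydration_advised, isolate.
Round 7 fires r1, giving cough.
Closure: {chest_pain, cough, culture_positive, discharge_ok, exposure_confirmed, fever_present, followup_48h, high_risk, hydration_advised, isolate, notify_public_health, o2_sat_low, observe_4h, rash, start_antiviral} — 15 facts.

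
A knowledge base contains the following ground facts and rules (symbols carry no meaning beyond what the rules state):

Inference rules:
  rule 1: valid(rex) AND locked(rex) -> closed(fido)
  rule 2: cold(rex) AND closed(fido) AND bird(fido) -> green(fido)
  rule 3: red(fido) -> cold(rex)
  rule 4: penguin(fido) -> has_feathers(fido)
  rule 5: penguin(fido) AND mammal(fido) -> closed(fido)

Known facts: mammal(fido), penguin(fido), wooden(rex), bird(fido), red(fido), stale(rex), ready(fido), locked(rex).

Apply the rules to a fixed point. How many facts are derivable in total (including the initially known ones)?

12

Round 1 fires rule 3, rule 4, rule 5, giving cold(rex), has_feathers(fido), closed(fido).
Round 2 fires rule 2, giving green(fido).
Closure: {bird(fido), closed(fido), cold(rex), green(fido), has_feathers(fido), locked(rex), mammal(fido), penguin(fido), ready(fido), red(fido), stale(rex), wooden(rex)} — 12 facts.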